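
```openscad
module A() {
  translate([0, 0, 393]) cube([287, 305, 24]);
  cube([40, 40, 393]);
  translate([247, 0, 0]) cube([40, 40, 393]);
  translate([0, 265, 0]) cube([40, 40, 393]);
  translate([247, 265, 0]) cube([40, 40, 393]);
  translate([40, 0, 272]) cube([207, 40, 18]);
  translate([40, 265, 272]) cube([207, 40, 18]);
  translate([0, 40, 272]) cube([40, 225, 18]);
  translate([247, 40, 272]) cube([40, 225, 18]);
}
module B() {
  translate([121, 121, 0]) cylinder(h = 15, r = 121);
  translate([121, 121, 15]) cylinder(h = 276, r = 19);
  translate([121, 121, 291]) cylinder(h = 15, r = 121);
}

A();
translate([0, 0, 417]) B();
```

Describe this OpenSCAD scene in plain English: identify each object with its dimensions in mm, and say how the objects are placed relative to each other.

A is a four-legged stool. The seat is a 287×305×24 mm slab whose top surface is at z = 417 mm; four square legs, each 40×40 mm in cross-section, run from the floor (z = 0) to the underside of the seat, each flush with a corner of the seat. Four stretchers, 40 mm wide and 18 mm tall, connect adjacent legs with their undersides at z = 272 mm, each running between the inner faces of the legs it joins and aligned with the legs' outer faces on the other axis.

B is a spool: two coaxial disc flanges of radius 121 mm and thickness 15 mm, joined by a core cylinder of radius 19 mm and height 276 mm. The lower flange rests on z = 0 and the three cylinders share a vertical axis.

The spool is on top of the stool.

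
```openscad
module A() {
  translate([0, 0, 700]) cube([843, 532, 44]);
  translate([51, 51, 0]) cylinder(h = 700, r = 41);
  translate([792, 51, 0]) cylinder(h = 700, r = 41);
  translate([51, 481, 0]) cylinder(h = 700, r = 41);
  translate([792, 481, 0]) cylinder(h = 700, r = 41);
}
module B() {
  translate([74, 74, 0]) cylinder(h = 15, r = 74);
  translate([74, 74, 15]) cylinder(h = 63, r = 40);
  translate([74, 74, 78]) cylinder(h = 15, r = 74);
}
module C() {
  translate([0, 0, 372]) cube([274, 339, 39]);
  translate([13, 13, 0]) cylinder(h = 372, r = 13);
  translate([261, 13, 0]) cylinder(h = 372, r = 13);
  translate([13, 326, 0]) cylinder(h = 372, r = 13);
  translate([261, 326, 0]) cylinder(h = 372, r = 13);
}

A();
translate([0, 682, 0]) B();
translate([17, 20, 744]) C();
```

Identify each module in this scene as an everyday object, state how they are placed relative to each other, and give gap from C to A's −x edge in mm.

A is a table. B is a spool. C is a stool. The spool is on the floor beside the table on its +y side. The stool is on top of the table. The gap from the stool to the table's −x edge is 17 mm.

The stool's min-x is at 17; the table's min-x is 0; gap = 17 mm.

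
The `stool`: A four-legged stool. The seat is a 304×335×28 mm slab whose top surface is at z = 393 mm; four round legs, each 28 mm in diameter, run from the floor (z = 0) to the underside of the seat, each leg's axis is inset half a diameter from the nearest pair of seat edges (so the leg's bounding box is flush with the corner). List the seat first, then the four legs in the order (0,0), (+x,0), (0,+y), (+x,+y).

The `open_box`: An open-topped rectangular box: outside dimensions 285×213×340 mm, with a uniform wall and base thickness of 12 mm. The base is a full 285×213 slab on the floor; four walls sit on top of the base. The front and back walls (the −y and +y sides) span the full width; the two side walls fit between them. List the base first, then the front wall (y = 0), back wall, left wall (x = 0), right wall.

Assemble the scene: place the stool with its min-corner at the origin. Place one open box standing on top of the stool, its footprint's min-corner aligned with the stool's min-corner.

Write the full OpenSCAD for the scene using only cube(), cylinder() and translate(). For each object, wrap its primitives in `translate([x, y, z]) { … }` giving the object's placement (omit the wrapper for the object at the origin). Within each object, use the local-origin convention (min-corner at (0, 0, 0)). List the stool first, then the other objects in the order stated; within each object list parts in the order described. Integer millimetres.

translate([0, 0, 365]) cube([304, 335, 28]);
translate([14, 14, 0]) cylinder(h = 365, r = 14);
translate([290, 14, 0]) cylinder(h = 365, r = 14);
translate([14, 321, 0]) cylinder(h = 365, r = 14);
translate([290, 321, 0]) cylinder(h = 365, r = 14);
translate([0, 0, 393]) {
  cube([285, 213, 12]);
  translate([0, 0, 12]) cube([285, 12, 328]);
  translate([0, 201, 12]) cube([285, 12, 328]);
  translate([0, 12, 12]) cube([12, 189, 328]);
  translate([273, 12, 12]) cube([12, 189, 328]);
}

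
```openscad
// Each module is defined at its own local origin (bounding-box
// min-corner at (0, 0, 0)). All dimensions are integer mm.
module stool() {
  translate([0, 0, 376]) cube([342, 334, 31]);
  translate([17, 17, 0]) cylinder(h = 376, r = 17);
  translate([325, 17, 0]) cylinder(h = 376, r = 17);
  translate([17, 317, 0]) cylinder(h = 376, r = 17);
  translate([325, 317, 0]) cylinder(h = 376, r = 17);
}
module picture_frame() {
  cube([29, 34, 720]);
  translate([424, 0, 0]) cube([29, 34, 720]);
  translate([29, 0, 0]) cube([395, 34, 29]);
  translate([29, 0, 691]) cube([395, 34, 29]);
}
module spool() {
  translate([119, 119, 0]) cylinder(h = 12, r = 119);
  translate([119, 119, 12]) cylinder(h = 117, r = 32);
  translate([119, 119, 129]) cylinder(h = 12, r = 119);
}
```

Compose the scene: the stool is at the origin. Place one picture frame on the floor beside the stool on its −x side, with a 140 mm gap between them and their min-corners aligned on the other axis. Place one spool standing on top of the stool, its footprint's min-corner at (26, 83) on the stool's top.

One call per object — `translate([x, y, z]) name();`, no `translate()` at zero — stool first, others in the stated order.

stool();
translate([-593, 0, 0]) picture_frame();
translate([26, 83, 407]) spool();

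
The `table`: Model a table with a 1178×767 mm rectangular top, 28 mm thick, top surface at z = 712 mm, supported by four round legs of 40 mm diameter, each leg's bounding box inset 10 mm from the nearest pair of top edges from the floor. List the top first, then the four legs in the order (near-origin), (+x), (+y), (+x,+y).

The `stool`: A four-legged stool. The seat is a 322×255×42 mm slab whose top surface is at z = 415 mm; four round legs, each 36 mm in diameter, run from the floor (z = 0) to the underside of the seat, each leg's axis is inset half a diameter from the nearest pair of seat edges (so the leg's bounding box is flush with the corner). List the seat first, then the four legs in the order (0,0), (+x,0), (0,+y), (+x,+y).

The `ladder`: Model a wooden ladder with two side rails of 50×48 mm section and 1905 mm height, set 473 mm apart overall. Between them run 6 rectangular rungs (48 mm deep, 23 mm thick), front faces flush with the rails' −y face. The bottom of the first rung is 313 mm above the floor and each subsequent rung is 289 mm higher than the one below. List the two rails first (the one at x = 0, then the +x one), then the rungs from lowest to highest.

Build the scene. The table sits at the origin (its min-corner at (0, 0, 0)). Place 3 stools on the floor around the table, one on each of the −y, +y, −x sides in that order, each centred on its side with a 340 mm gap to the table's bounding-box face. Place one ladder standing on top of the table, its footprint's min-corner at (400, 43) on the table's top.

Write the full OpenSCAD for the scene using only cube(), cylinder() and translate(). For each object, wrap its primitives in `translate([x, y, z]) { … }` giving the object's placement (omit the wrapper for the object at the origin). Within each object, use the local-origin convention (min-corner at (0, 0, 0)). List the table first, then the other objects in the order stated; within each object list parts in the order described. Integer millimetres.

translate([0, 0, 684]) cube([1178, 767, 28]);
translate([30, 30, 0]) cylinder(h = 684, r = 20);
translate([1148, 30, 0]) cylinder(h = 684, r = 20);
translate([30, 737, 0]) cylinder(h = 684, r = 20);
translate([1148, 737, 0]) cylinder(h = 684, r = 20);
translate([428, -595, 0]) {
  translate([0, 0, 373]) cube([322, 255, 42]);
  translate([18, 18, 0]) cylinder(h = 373, r = 18);
  translate([304, 18, 0]) cylinder(h = 373, r = 18);
  translate([18, 237, 0]) cylinder(h = 373, r = 18);
  translate([304, 237, 0]) cylinder(h = 373, r = 18);
}
translate([428, 1107, 0]) {
  translate([0, 0, 373]) cube([322, 255, 42]);
  translate([18, 18, 0]) cylinder(h = 373, r = 18);
  translate([304, 18, 0]) cylinder(h = 373, r = 18);
  translate([18, 237, 0]) cylinder(h = 373, r = 18);
  translate([304, 237, 0]) cylinder(h = 373, r = 18);
}
translate([-662, 256, 0]) {
  translate([0, 0, 373]) cube([322, 255, 42]);
  translate([18, 18, 0]) cylinder(h = 373, r = 18);
  translate([304, 18, 0]) cylinder(h = 373, r = 18);
  translate([18, 237, 0]) cylinder(h = 373, r = 18);
  translate([304, 237, 0]) cylinder(h = 373, r = 18);
}
translate([400, 43, 712]) {
  cube([50, 48, 1905]);
  translate([423, 0, 0]) cube([50, 48, 1905]);
  translate([50, 0, 313]) cube([373, 48, 23]);
  translate([50, 0, 602]) cube([373, 48, 23]);
  translate([50, 0, 891]) cube([373, 48, 23]);
  translate([50, 0, 1180]) cube([373, 48, 23]);
  translate([50, 0, 1469]) cube([373, 48, 23]);
  translate([50, 0, 1758]) cube([373, 48, 23]);
}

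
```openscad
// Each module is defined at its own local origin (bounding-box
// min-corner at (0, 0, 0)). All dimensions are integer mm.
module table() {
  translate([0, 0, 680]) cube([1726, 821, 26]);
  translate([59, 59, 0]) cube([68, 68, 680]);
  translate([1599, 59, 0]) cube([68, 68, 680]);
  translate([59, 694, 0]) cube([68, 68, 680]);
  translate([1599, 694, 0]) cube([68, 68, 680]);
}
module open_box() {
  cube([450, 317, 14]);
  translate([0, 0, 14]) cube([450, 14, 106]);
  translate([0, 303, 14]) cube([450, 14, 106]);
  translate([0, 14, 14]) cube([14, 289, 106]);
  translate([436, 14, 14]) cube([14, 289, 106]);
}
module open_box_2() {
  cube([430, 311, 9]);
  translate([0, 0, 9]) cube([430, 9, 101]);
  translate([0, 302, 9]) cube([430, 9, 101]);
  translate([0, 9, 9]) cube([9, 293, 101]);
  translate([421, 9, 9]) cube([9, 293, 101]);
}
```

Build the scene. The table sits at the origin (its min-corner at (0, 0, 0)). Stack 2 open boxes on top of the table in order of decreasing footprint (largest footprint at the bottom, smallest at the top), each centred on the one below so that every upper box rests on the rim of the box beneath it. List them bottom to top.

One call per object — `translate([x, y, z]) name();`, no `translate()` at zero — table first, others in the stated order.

table();
translate([638, 252, 706]) open_box();
translate([648, 255, 826]) open_box_2();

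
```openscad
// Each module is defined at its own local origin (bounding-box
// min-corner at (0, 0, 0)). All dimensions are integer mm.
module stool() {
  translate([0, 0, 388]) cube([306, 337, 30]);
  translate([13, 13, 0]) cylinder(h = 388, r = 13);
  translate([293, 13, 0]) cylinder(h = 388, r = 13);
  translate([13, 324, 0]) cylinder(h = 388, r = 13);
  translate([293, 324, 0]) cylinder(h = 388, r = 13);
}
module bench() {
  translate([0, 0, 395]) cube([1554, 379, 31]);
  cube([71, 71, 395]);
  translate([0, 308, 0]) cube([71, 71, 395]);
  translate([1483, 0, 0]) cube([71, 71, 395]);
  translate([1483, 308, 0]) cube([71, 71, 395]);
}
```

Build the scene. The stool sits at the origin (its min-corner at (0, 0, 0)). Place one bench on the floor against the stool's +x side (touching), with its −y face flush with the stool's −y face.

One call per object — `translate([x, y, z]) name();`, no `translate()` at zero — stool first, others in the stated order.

stool();
translate([306, 0, 0]) bench();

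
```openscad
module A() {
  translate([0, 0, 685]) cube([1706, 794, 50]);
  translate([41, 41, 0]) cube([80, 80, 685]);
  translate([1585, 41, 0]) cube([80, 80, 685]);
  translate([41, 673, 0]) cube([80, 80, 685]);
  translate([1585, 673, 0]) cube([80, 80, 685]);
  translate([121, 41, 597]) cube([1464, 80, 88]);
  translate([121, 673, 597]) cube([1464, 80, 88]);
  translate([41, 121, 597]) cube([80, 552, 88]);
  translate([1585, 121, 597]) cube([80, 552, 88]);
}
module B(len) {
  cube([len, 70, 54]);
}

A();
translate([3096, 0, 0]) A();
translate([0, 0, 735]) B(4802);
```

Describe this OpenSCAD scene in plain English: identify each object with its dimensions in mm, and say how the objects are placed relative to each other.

A is a rectangular dining table. The top is 1706×794×50 mm with its upper surface at z = 735 mm. It stands on four 80×80 mm square legs, each inset 41 mm from the nearest pair of top edges, running from the floor to the underside of the top. Four apron rails, 80 mm thick and 88 mm tall, run between adjacent legs with their top edges flush with the underside of the top and their outer faces flush with the legs' outer faces.

B is a rectangular beam 4802 mm long (x), 70 mm deep (y), 54 mm thick (z).

The beam spans the tops of two tables placed 1390 mm apart, resting at z = 735 mm.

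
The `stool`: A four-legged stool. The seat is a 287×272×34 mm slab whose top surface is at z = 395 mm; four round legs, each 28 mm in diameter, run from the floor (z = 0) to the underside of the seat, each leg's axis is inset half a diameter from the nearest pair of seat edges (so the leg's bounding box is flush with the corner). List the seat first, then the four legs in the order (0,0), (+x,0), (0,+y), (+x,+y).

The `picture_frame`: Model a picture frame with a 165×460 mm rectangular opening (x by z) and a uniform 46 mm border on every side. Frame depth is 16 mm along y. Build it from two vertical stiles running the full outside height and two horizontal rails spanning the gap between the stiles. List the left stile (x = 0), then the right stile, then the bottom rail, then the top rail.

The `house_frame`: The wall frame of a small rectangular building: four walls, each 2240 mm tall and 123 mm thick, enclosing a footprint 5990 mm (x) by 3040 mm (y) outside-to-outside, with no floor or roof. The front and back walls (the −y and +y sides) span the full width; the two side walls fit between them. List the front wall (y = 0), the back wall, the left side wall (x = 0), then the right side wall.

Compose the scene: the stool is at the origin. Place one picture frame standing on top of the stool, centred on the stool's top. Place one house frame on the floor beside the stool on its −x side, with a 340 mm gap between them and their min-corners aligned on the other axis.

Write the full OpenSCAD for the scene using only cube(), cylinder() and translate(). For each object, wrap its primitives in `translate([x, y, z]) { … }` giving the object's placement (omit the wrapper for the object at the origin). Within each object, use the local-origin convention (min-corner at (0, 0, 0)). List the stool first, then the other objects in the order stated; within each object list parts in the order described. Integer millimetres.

translate([0, 0, 361]) cube([287, 272, 34]);
translate([14, 14, 0]) cylinder(h = 361, r = 14);
translate([273, 14, 0]) cylinder(h = 361, r = 14);
translate([14, 258, 0]) cylinder(h = 361, r = 14);
translate([273, 258, 0]) cylinder(h = 361, r = 14);
translate([15, 128, 395]) {
  cube([46, 16, 552]);
  translate([211, 0, 0]) cube([46, 16, 552]);
  translate([46, 0, 0]) cube([165, 16, 46]);
  translate([46, 0, 506]) cube([165, 16, 46]);
}
translate([-6330, 0, 0]) {
  cube([5990, 123, 2240]);
  translate([0, 2917, 0]) cube([5990, 123, 2240]);
  translate([0, 123, 0]) cube([123, 2794, 2240]);
  translate([5867, 123, 0]) cube([123, 2794, 2240]);
}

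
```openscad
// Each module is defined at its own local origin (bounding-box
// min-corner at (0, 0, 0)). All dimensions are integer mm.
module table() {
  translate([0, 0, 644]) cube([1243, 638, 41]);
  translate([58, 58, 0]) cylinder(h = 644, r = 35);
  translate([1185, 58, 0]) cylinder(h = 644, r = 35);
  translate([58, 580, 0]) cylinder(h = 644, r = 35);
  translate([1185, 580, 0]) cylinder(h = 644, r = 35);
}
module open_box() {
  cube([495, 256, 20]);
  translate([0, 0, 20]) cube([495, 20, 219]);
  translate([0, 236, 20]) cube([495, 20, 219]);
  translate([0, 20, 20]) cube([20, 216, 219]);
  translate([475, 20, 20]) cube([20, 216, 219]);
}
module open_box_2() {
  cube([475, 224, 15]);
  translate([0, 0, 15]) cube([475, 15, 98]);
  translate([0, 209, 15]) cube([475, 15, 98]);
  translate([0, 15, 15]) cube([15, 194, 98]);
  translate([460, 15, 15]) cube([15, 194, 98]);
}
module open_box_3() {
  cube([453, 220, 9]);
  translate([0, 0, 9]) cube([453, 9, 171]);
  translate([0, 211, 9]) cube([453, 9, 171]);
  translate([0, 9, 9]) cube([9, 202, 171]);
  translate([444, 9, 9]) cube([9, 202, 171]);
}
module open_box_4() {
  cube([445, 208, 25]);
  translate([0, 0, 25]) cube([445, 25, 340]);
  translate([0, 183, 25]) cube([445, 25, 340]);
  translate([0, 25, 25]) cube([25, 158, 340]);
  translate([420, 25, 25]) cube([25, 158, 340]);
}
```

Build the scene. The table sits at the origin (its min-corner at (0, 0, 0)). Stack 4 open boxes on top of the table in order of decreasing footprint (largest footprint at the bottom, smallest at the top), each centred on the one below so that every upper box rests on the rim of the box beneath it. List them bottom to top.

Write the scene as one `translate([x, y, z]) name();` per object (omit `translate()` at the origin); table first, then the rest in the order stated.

table();
translate([374, 191, 685]) open_box();
translate([384, 207, 924]) open_box_2();
translate([395, 209, 1037]) open_box_3();
translate([399, 215, 1217]) open_box_4();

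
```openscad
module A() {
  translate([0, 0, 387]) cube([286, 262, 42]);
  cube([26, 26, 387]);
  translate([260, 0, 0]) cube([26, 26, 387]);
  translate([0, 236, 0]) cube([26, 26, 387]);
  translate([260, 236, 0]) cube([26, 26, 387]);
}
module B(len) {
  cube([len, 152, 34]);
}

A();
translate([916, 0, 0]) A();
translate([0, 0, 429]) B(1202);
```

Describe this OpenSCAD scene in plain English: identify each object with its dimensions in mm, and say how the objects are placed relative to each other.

A is a simple wooden stool: a rectangular seat 286 mm (x) by 262 mm (y), 42 mm thick, top face at z = 429 mm, on four square legs, each 26×26 mm in cross-section. The legs rest on z = 0, each flush with a corner of the seat.

B is a rectangular beam 1202 mm long (x), 152 mm deep (y), 34 mm thick (z).

The beam spans the tops of two stools placed 630 mm apart, resting at z = 429 mm.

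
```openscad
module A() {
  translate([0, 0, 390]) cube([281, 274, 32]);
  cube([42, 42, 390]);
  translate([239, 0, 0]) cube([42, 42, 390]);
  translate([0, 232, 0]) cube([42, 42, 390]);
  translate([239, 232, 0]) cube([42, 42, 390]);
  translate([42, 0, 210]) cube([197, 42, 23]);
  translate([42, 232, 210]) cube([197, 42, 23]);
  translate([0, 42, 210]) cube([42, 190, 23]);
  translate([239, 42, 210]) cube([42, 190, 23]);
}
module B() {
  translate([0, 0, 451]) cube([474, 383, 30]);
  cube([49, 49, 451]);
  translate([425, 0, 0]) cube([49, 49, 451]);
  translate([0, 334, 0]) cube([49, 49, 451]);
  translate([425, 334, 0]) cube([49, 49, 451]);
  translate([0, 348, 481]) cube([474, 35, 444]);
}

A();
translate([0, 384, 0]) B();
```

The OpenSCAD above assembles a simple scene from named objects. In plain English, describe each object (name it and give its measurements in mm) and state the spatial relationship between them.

A is a four-legged stool. The seat is a 281×274×32 mm slab whose top surface is at z = 422 mm; four square legs, each 42×42 mm in cross-section, run from the floor (z = 0) to the underside of the seat, each flush with a corner of the seat. Four stretchers, 42 mm wide and 23 mm tall, connect adjacent legs with their undersides at z = 210 mm, each running between the inner faces of the legs it joins and aligned with the legs' outer faces on the other axis.

B is a chair. The seat is a 474×383×30 mm slab with its top at z = 481 mm, on four 49×49 mm corner legs (flush with the seat edges, standing on z = 0). A flat backrest 35 mm thick, 444 mm tall, spans the full seat width and rises from the seat top along its +y edge, rear face flush with the rear of the seat.

The chair is on the floor beside the stool on its +y side.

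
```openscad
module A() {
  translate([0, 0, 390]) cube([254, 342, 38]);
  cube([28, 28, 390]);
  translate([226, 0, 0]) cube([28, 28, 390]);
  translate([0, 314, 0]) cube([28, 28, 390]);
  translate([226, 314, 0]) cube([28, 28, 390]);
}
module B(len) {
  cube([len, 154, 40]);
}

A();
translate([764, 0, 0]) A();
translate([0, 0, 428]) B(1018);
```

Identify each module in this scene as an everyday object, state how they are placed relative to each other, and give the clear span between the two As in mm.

A is a stool. B is a beam. A beam spans the tops of two stools. The clear span between the two stools is 510 mm.

Second stool starts at x = 764; first ends at x = 254; clear span = 764 − 254 = 510 mm.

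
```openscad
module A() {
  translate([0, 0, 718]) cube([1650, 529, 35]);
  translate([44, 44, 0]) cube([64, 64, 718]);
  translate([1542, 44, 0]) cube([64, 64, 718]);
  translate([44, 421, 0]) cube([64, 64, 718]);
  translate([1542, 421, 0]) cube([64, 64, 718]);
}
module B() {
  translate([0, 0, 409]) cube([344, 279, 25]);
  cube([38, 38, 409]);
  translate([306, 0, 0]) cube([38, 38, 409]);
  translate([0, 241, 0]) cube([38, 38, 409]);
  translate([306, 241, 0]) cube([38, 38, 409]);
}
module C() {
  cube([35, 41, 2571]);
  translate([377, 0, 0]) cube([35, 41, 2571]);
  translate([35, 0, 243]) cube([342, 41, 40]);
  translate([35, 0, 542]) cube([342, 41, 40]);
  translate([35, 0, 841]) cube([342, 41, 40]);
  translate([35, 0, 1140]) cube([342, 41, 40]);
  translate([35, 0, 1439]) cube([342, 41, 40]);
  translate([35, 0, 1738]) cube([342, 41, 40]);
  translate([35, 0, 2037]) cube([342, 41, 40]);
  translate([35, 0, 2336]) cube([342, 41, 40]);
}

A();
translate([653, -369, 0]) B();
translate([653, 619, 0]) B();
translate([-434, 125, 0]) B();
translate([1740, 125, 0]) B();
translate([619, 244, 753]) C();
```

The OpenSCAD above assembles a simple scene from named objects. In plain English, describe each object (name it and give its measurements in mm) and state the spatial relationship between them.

A is a table with a 1650×529 mm rectangular top, 35 mm thick, top surface at z = 753 mm, supported by four 64×64 mm square legs, each inset 44 mm from the nearest pair of top edges, running from the floor.

B is a four-legged stool. The seat is 344×279 mm, 25 mm thick, top at z = 434 mm. It stands on four square legs, each 38×38 mm in cross-section, from z = 0 to the seat underside, each flush with a corner of the seat.

C is a straight ladder. Two 35×41 mm vertical rails, 2571 mm tall, stand 412 mm apart (outside-to-outside) with their front faces coplanar on the −y side. 8 rungs, each 41 mm deep and 40 mm tall, span between the inner faces of the rails, front faces flush with the rails. The lowest rung's underside is at z = 243 mm and rungs are spaced 299 mm apart (underside to underside).

Four stools sit around the table at the −y, +y, −x, +x sides. The ladder is on top of the table, centred.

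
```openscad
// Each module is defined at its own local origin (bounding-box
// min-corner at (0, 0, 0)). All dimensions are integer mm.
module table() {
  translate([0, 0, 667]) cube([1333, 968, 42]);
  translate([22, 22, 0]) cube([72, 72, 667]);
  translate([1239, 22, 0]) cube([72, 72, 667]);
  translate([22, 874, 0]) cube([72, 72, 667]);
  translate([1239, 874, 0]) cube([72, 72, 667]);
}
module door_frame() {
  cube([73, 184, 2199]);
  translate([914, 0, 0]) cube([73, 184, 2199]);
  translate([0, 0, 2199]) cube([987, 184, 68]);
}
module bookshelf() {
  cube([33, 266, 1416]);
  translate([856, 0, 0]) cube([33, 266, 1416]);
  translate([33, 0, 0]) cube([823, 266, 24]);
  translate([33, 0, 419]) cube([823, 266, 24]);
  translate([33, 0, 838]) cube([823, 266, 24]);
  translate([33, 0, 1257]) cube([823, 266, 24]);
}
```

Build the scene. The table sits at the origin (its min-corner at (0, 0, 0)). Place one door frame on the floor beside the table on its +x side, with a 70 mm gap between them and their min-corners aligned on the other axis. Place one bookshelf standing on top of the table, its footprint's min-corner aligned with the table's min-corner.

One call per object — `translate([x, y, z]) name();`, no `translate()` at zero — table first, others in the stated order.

table();
translate([1403, 0, 0]) door_frame();
translate([0, 0, 709]) bookshelf();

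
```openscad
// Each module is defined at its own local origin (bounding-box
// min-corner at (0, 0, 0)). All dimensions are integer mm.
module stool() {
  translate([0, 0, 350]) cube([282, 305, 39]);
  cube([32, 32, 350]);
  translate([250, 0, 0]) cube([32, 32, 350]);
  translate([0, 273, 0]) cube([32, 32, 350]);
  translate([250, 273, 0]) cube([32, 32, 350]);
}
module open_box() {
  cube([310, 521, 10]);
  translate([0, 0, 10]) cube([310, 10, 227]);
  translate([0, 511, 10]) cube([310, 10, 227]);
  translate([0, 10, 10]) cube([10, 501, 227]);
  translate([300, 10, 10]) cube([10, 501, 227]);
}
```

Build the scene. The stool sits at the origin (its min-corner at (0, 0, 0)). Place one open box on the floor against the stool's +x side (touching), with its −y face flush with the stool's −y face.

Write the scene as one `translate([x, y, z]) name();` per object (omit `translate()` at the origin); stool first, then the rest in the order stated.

stool();
translate([282, 0, 0]) open_box();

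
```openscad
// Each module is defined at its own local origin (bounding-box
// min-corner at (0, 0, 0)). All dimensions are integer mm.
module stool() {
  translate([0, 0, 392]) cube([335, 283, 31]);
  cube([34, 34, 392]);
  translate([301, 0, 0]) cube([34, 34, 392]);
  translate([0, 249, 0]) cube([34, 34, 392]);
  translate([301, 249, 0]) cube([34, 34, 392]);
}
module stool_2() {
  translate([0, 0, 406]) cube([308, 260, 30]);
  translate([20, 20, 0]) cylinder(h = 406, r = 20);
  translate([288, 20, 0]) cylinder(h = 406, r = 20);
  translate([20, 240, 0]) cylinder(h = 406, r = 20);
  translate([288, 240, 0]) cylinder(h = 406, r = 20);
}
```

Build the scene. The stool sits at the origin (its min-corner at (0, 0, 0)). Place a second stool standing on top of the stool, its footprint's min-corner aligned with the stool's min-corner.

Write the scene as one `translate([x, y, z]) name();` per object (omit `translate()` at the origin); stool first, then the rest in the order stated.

stool();
translate([0, 0, 423]) stool_2();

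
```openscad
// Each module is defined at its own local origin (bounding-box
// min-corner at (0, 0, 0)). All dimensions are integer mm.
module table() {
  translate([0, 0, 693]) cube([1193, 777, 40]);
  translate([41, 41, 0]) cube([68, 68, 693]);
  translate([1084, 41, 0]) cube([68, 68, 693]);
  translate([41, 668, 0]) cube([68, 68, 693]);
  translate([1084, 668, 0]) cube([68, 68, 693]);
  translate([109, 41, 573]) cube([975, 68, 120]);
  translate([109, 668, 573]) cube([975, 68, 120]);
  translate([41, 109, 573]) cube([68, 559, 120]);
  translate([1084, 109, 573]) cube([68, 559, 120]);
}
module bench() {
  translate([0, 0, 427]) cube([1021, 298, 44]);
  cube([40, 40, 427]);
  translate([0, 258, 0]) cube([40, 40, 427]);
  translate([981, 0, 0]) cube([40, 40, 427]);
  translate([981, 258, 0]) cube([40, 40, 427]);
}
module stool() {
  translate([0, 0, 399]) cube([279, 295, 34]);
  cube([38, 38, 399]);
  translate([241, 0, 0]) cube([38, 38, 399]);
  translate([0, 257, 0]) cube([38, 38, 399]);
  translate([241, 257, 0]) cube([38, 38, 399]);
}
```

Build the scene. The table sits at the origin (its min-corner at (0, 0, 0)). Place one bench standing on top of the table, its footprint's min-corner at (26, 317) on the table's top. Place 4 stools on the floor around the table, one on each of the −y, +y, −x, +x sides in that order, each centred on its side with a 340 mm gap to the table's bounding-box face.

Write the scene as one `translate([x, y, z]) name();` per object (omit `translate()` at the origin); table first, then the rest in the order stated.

table();
translate([26, 317, 733]) bench();
translate([457, -635, 0]) stool();
translate([457, 1117, 0]) stool();
translate([-619, 241, 0]) stool();
translate([1533, 241, 0]) stool();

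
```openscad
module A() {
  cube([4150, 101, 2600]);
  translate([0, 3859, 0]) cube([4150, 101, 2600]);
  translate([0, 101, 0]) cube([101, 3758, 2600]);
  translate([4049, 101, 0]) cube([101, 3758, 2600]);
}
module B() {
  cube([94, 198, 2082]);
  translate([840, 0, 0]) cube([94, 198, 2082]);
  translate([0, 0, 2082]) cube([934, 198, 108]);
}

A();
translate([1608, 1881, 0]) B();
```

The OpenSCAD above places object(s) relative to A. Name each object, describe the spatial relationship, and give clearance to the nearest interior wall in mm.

Clearances: x = 1507, y = 1780; minimum 1507 mm.

A is a house frame. B is a door frame. The door frame sits inside the house frame, centred. The clearance to the nearest interior wall is 1507 mm.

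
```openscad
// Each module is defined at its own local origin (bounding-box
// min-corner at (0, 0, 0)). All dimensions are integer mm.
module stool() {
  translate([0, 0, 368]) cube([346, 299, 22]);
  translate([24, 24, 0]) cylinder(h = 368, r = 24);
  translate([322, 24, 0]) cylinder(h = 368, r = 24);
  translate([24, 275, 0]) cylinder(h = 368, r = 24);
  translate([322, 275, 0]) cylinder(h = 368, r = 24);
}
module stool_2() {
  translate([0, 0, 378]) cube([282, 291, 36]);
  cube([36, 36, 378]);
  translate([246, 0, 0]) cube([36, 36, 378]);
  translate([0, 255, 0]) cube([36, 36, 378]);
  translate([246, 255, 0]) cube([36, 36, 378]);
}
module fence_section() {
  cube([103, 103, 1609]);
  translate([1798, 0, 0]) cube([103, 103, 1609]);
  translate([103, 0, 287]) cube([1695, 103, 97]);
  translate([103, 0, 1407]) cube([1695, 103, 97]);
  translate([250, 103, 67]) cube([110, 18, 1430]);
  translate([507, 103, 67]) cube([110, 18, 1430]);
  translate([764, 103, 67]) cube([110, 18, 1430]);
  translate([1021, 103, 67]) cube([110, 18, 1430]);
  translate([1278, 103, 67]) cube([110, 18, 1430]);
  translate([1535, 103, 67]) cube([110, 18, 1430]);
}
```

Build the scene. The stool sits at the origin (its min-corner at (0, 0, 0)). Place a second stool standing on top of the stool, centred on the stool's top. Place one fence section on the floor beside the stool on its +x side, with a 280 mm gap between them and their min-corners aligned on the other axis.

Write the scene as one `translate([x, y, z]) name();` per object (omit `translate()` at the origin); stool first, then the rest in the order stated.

stool();
translate([32, 4, 390]) stool_2();
translate([626, 0, 0]) fence_section();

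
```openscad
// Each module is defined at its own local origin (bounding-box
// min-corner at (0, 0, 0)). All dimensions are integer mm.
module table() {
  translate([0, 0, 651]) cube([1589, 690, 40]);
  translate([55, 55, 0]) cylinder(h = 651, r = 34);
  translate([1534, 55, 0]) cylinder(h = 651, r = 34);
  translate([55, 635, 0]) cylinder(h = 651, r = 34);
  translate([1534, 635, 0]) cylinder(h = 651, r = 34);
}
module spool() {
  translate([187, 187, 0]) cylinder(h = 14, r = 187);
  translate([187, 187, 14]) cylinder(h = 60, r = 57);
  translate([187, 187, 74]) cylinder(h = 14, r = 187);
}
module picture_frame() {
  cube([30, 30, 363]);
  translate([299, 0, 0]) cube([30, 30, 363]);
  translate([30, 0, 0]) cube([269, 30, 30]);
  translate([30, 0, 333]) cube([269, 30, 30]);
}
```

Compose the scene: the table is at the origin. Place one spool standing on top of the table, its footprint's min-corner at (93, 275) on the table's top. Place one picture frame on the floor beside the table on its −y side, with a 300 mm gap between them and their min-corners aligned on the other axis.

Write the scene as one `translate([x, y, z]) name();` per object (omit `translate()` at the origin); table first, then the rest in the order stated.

table();
translate([93, 275, 691]) spool();
translate([0, -330, 0]) picture_frame();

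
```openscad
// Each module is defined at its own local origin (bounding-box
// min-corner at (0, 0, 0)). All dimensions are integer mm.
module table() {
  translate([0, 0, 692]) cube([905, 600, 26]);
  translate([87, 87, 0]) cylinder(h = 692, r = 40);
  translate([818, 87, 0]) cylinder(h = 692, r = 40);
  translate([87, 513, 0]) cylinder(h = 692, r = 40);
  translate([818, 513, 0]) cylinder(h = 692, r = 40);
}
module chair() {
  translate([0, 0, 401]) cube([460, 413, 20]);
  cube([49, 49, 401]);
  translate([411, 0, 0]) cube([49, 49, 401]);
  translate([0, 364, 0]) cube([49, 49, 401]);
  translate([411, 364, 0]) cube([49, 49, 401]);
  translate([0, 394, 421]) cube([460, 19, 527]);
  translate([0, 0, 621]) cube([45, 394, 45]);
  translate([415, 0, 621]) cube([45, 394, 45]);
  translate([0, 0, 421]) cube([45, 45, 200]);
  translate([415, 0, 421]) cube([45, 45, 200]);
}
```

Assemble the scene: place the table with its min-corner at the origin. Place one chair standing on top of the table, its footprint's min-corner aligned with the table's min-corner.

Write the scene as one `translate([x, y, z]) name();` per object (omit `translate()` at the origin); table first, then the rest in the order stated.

table();
translate([0, 0, 718]) chair();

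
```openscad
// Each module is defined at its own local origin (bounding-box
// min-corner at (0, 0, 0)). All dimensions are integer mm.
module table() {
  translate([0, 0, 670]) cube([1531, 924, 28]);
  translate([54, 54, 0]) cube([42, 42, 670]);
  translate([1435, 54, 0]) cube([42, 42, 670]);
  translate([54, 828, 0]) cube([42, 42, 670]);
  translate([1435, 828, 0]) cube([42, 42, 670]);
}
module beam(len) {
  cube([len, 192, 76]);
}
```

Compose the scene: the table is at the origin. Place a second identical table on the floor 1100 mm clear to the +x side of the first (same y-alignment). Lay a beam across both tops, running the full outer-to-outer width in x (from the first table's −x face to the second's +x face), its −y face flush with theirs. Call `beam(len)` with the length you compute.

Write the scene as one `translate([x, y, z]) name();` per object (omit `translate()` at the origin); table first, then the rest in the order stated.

table();
translate([2631, 0, 0]) table();
translate([0, 0, 698]) beam(4162);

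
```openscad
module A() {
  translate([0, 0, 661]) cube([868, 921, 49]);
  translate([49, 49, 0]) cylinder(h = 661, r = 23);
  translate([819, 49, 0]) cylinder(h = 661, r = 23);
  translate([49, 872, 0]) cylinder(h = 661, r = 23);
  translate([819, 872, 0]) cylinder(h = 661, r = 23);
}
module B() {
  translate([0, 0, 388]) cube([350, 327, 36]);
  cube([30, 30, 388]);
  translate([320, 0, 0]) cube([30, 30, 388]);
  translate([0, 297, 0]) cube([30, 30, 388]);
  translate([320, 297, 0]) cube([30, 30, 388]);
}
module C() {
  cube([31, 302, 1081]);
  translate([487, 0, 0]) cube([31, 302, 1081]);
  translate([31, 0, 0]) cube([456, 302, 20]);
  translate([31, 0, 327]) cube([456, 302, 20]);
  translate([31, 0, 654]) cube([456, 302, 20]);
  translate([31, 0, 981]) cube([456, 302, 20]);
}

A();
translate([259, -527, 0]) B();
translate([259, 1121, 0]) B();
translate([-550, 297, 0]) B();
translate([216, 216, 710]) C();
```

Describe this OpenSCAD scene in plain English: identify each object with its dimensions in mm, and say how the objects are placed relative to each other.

A is a table with a 868×921 mm rectangular top, 49 mm thick, top surface at z = 710 mm, supported by four round legs of 46 mm diameter, each leg's bounding box inset 26 mm from the nearest pair of top edges, running from the floor.

B is a four-legged stool. The seat is 350×327 mm, 36 mm thick, top at z = 424 mm. It stands on four square legs, each 30×30 mm in cross-section, from z = 0 to the seat underside, each flush with a corner of the seat.

C is a bookshelf 518 mm wide overall, 302 mm deep and 1081 mm tall. The two sides are 31 mm thick vertical panels. 4 horizontal shelves of 20 mm thickness span between the inner faces of the sides; the lowest shelf sits on the floor and shelves are stacked with a clear vertical gap of 307 mm between each pair.

Three stools sit around the table at the −y, +y, −x sides. The bookshelf is on top of the table.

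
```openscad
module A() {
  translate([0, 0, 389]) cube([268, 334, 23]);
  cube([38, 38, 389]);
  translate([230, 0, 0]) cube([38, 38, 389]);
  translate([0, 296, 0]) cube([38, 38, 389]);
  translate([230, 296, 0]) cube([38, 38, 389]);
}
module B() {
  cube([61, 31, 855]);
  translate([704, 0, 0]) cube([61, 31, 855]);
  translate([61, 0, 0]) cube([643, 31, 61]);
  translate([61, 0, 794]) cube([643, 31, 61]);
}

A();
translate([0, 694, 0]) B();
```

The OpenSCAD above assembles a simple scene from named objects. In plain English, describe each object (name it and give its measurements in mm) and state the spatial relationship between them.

A is a four-legged stool. The seat is a 268×334×23 mm slab whose top surface is at z = 412 mm; four square legs, each 38×38 mm in cross-section, run from the floor (z = 0) to the underside of the seat, each flush with a corner of the seat.

B is a picture frame with a 643×733 mm rectangular opening (x by z) and a uniform 61 mm border on every side. Frame depth is 31 mm along y. It is built from two vertical stiles running the full outside height and two horizontal rails spanning the gap between the stiles.

The picture frame is on the floor beside the stool on its +y side.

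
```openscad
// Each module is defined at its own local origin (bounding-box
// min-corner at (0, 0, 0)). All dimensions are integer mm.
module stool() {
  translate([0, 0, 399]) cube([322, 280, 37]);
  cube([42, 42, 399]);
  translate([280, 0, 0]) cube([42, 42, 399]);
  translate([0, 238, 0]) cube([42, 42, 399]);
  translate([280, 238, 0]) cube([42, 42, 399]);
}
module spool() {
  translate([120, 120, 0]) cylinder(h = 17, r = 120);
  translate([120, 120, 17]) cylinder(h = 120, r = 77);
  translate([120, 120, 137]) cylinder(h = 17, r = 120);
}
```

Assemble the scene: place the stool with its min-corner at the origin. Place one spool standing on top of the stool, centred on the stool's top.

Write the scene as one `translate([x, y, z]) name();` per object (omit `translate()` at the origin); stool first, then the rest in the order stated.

stool();
translate([41, 20, 436]) spool();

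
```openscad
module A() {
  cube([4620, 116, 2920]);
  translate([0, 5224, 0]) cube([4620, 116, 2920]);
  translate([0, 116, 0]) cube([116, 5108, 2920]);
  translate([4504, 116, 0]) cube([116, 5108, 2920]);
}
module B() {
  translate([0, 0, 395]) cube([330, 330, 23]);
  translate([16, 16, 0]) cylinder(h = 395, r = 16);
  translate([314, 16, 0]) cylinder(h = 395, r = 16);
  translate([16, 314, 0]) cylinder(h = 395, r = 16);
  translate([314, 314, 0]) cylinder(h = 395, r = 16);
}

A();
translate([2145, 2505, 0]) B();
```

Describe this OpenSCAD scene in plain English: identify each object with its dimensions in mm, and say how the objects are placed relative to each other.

A is the wall frame of a small rectangular building: four walls, each 2920 mm tall and 116 mm thick, enclosing a footprint 4620 mm (x) by 5340 mm (y) outside-to-outside, with no floor or roof. The front and back walls (the −y and +y sides) span the full width; the two side walls fit between them.

B is a simple wooden stool: a rectangular seat 330 mm (x) by 330 mm (y), 23 mm thick, top face at z = 418 mm, on four round legs, each 32 mm in diameter. The legs rest on z = 0, each leg's axis is inset half a diameter from the nearest pair of seat edges (so the leg's bounding box is flush with the corner).

The stool sits inside the house frame, centred.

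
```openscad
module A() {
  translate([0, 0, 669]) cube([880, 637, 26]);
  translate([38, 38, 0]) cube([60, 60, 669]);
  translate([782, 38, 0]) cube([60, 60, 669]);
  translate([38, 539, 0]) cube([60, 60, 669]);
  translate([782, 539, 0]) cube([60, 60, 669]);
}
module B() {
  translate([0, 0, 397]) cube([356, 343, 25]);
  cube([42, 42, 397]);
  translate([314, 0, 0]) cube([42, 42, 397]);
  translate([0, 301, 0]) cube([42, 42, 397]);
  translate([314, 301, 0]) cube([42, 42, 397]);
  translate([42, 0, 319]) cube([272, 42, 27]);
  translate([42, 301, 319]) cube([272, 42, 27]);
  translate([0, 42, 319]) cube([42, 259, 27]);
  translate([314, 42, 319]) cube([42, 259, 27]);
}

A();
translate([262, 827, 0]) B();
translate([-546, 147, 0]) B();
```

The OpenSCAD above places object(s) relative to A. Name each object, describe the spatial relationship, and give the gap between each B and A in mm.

Each stool's nearest face is 190 mm from the table's bounding box.

A is a table. B is a stool. Two stools sit around the table at the +y, −x sides. The gap between each stool and the table is 190 mm.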